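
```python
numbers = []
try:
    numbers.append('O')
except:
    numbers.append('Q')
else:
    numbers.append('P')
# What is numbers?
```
['O', 'P']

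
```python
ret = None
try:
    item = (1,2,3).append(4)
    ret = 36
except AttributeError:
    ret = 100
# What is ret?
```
100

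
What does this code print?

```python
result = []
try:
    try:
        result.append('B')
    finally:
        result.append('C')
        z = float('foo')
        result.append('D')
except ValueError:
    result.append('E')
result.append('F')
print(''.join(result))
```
BCEF

Exception in inner finally caught by outer except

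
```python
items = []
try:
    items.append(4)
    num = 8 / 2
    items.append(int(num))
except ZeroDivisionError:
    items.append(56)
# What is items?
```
[4, 4]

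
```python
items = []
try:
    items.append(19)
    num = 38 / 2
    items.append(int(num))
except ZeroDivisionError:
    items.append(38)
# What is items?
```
[19, 19]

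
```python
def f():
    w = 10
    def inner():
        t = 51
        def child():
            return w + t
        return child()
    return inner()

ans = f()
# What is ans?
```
61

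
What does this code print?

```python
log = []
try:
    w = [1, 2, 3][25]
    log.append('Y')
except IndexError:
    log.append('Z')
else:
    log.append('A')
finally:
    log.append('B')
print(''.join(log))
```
ZB

Exception: except runs, else skipped, finally runs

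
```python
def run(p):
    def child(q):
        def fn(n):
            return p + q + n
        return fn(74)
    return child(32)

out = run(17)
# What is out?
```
123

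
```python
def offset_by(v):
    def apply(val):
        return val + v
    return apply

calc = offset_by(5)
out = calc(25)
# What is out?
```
30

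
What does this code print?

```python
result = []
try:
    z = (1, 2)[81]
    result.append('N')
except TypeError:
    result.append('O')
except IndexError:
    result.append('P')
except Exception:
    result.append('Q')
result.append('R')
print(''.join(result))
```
PR

IndexError matches before generic Exception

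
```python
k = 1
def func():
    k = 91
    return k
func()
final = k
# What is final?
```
1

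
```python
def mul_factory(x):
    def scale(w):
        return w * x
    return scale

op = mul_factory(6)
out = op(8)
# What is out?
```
48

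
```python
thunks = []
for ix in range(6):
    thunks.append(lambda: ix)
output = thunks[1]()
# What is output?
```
5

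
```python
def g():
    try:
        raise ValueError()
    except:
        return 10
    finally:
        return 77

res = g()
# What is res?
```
77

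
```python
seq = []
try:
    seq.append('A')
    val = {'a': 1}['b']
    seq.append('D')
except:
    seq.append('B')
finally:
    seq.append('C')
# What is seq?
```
['A', 'B', 'C']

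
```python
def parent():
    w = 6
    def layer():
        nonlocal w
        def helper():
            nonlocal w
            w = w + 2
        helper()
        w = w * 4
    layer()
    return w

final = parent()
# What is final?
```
32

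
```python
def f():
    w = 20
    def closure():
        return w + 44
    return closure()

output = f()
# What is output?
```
64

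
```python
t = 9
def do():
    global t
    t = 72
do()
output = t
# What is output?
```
72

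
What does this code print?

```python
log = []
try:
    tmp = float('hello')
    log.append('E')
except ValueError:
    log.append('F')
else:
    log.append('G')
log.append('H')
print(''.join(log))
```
FH

else block skipped when exception is caught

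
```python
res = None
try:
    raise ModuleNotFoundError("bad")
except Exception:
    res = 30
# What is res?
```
30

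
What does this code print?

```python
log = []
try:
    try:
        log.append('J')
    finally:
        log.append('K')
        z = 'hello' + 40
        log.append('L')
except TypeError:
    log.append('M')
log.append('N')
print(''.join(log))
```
JKMN

Exception in inner finally caught by outer except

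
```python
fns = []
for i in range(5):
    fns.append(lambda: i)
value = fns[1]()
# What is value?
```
4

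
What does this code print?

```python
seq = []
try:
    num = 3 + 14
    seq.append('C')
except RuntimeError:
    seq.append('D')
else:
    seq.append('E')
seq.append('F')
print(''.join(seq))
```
CEF

else block runs when no exception occurs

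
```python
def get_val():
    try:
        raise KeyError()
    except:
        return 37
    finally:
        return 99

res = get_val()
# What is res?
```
99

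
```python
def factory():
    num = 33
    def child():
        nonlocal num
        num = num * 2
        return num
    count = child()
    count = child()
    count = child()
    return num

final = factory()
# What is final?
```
264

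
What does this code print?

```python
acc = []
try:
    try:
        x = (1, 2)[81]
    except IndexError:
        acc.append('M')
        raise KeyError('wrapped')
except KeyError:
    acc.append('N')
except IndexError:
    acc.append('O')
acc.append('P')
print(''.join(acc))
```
MNP

KeyError raised and caught, original IndexError not re-raised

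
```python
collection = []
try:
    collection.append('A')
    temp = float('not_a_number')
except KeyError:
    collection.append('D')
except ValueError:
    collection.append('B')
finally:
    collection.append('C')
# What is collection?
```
['A', 'B', 'C']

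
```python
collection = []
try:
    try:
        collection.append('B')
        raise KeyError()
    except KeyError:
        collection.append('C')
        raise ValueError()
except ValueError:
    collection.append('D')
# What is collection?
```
['B', 'C', 'D']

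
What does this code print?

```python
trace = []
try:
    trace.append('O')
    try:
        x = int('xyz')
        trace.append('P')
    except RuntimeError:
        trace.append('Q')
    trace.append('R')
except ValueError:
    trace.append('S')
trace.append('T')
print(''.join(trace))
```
OST

Inner handler doesn't match, propagates to outer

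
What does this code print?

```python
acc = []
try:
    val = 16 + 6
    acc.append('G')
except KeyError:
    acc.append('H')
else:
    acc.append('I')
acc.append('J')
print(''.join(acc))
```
GIJ

else block runs when no exception occurs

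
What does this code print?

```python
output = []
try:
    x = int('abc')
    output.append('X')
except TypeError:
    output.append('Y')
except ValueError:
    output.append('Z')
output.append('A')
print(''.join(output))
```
ZA

ValueError is caught by its specific handler, not TypeError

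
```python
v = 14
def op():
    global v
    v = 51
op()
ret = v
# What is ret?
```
51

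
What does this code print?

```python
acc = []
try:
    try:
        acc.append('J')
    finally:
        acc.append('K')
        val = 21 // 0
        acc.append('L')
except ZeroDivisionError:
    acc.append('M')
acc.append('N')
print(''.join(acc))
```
JKMN

Exception in inner finally caught by outer except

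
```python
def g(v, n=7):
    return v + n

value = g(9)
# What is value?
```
16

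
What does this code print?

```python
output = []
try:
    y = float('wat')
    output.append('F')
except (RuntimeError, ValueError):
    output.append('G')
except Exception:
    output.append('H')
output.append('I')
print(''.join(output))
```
GI

ValueError matches tuple containing it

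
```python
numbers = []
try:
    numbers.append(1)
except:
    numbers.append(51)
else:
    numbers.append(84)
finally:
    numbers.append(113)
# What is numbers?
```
[1, 84, 113]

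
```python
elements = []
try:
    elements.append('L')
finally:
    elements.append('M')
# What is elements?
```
['L', 'M']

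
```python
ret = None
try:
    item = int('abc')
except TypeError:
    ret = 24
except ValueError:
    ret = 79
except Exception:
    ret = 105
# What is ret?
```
79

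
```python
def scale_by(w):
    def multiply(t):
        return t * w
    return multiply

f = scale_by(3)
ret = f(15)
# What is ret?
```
45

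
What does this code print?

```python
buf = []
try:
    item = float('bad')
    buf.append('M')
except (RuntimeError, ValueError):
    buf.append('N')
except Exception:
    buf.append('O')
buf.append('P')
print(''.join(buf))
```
NP

ValueError matches tuple containing it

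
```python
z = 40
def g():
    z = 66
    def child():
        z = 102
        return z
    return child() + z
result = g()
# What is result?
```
168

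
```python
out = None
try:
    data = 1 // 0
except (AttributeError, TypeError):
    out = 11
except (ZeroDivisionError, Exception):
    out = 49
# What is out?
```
49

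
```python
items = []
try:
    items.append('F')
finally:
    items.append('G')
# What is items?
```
['F', 'G']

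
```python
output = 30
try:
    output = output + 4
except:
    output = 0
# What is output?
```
34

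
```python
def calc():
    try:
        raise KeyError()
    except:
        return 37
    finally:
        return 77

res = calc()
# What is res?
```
77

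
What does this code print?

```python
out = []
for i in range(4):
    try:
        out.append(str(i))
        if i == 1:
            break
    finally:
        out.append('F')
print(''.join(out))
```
0F1F

finally runs even when breaking out of loop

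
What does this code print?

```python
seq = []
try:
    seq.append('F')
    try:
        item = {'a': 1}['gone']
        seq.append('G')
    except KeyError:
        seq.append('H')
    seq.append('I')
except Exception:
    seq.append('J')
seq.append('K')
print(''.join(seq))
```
FHIK

Inner exception caught by inner handler, outer continues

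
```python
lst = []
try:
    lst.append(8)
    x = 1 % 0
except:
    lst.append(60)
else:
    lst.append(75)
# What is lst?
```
[8, 60]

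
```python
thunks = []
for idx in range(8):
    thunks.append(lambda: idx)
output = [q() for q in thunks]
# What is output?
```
[7, 7, 7, 7, 7, 7, 7, 7]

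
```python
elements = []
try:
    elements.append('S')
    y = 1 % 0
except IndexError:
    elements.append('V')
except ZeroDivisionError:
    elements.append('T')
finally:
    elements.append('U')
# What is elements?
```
['S', 'T', 'U']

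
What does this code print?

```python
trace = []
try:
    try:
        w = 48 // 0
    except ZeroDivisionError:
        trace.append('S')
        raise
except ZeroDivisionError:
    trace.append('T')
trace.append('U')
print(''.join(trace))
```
STU

raise without argument re-raises current exception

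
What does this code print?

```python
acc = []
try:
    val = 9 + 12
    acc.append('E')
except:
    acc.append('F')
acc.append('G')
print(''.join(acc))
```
EG

No exception, try block completes normally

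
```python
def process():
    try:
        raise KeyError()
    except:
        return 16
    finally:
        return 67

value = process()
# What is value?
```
67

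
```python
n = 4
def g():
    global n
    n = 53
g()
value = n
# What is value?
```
53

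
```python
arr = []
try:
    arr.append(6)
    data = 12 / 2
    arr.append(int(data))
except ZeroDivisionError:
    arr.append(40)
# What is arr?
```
[6, 6]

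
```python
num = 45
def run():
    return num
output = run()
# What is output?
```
45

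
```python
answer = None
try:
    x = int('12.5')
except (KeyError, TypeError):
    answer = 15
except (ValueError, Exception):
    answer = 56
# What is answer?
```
56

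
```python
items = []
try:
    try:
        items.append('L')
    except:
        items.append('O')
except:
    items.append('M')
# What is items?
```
['L']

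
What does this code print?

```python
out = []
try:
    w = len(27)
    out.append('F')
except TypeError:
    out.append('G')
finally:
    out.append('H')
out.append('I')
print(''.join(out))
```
GHI

finally always runs, even after exception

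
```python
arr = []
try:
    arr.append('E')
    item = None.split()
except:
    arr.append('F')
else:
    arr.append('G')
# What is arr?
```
['E', 'F']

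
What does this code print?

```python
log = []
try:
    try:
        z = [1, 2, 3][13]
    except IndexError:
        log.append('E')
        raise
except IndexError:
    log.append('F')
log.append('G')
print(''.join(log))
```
EFG

raise without argument re-raises current exception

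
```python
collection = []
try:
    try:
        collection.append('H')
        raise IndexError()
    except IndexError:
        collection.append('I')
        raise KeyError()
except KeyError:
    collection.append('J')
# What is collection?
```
['H', 'I', 'J']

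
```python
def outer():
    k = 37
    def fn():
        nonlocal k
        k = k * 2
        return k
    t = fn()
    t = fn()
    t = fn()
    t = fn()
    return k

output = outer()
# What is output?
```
592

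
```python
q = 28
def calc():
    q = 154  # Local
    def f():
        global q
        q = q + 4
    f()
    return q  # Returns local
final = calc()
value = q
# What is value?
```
32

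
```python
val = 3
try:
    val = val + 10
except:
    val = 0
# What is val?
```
13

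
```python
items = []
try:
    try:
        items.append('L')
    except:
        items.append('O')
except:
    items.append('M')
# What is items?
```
['L']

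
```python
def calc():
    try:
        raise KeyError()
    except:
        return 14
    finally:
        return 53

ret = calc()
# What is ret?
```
53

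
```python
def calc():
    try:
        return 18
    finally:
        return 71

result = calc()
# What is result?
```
71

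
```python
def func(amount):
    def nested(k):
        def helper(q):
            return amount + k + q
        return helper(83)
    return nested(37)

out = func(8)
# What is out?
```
128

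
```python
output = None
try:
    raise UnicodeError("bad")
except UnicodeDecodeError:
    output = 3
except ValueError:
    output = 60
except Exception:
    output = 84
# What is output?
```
60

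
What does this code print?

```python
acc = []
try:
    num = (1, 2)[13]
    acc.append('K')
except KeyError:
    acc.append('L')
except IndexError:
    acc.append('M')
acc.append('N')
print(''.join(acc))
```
MN

IndexError is caught by its specific handler, not KeyError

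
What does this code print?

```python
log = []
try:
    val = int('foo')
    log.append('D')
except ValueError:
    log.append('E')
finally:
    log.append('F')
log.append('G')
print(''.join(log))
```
EFG

finally always runs, even after exception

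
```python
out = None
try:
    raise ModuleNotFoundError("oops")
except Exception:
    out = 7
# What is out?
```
7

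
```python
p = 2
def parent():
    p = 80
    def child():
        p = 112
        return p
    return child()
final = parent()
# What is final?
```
112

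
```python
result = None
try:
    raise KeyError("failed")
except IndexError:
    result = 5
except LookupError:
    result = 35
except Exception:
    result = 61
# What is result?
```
35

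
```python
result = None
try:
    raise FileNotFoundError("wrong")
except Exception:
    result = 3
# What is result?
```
3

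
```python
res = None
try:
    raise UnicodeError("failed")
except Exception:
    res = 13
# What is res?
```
13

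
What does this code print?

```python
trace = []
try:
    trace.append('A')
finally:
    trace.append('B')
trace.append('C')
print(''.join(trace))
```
ABC

try/finally without except, no exception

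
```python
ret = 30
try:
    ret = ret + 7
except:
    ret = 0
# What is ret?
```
37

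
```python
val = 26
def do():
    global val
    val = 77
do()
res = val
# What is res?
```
77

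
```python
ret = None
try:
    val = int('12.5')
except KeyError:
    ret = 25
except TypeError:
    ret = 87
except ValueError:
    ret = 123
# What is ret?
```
123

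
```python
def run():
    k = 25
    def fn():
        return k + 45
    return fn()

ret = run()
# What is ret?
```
70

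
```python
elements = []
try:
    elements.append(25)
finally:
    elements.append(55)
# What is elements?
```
[25, 55]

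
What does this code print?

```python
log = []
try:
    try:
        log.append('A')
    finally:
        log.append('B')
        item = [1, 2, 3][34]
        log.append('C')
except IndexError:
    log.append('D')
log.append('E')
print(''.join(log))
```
ABDE

Exception in inner finally caught by outer except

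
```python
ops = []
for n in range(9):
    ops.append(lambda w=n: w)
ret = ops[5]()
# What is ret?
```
5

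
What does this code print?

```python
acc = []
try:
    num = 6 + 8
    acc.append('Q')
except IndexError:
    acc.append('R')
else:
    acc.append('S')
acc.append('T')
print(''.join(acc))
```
QST

else block runs when no exception occurs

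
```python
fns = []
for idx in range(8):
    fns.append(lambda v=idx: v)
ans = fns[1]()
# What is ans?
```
1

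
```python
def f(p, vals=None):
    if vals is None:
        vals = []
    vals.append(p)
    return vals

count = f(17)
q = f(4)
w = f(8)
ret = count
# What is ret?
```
[17]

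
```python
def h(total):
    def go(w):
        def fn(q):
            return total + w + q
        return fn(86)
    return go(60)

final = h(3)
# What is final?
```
149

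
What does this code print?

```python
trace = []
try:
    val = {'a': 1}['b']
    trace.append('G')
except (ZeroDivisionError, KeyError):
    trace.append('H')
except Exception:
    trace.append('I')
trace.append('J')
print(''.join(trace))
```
HJ

KeyError matches tuple containing it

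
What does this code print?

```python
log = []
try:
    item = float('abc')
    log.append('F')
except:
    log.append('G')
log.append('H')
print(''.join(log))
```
GH

Exception raised in try, caught by bare except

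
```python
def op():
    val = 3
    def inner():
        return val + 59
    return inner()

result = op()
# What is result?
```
62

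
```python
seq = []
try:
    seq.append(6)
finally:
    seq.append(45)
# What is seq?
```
[6, 45]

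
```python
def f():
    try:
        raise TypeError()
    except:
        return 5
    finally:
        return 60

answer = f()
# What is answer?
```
60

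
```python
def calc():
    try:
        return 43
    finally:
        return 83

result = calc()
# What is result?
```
83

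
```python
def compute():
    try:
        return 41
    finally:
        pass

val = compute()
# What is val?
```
41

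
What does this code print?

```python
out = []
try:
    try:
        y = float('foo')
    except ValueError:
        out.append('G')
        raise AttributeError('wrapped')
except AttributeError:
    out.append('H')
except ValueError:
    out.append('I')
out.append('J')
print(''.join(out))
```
GHJ

AttributeError raised and caught, original ValueError not re-raised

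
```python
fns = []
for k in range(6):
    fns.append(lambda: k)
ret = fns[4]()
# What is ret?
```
5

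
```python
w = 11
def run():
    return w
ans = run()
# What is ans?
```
11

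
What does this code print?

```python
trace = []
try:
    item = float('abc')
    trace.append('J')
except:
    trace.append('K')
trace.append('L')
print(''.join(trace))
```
KL

Exception raised in try, caught by bare except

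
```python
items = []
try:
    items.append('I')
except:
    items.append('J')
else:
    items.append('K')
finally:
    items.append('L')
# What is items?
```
['I', 'K', 'L']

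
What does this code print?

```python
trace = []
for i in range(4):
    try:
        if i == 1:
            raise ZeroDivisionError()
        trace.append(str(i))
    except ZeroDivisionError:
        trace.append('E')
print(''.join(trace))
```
0E23

Exception on i=1 caught, loop continues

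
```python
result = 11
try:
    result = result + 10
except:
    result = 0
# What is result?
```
21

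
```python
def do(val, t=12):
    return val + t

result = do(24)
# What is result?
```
36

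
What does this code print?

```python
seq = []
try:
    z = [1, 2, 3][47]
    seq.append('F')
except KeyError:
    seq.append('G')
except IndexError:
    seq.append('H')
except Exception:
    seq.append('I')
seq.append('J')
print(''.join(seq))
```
HJ

IndexError matches before generic Exception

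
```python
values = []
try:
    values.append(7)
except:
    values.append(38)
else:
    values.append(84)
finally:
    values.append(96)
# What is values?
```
[7, 84, 96]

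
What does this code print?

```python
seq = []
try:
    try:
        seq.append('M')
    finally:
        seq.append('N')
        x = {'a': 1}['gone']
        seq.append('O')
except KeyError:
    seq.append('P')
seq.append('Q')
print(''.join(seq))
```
MNPQ

Exception in inner finally caught by outer except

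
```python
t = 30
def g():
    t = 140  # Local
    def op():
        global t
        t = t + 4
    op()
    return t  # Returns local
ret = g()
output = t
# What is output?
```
34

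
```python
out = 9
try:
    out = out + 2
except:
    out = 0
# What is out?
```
11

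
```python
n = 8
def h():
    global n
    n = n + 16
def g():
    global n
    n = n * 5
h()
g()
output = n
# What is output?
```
120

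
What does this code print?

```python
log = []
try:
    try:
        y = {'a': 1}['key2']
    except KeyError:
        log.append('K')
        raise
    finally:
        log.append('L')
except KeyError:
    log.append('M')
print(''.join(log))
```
KLM

finally runs before re-raised exception propagates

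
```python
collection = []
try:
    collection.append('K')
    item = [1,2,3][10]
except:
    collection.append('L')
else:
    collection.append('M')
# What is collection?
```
['K', 'L']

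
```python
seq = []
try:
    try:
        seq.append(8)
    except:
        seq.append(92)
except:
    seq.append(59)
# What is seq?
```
[8]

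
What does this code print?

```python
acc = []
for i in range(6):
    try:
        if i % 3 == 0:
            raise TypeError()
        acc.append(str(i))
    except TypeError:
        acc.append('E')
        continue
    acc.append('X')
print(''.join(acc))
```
E1X2XE4X5X

continue in except skips rest of loop body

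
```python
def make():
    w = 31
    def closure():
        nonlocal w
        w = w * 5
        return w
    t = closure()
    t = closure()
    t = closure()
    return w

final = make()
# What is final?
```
3875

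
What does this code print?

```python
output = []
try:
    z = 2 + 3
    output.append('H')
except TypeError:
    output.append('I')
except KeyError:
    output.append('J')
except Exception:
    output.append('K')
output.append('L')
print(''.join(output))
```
HL

No exception, try block completes normally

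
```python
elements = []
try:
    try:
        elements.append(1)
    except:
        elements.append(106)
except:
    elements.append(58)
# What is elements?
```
[1]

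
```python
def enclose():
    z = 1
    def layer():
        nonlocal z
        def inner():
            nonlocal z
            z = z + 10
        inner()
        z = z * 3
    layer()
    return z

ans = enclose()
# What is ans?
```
33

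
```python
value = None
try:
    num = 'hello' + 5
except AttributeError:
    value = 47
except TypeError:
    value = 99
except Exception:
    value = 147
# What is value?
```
99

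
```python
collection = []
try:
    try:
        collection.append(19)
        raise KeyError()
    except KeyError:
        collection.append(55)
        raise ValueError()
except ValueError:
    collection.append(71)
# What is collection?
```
[19, 55, 71]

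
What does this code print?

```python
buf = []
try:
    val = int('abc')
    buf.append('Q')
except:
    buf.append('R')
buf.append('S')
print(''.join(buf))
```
RS

Exception raised in try, caught by bare except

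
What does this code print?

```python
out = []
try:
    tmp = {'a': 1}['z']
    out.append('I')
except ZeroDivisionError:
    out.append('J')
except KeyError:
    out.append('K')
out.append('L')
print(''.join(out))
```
KL

KeyError is caught by its specific handler, not ZeroDivisionError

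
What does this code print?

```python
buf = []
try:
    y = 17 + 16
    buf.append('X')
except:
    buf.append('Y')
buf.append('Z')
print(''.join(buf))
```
XZ

No exception, try block completes normally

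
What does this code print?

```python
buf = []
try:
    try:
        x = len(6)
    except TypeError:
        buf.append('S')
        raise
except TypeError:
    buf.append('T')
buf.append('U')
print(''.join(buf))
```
STU

raise without argument re-raises current exception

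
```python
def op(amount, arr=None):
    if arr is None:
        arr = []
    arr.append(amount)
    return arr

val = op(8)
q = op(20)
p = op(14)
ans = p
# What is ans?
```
[14]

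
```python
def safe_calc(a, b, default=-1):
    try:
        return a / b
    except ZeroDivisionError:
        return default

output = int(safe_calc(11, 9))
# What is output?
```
1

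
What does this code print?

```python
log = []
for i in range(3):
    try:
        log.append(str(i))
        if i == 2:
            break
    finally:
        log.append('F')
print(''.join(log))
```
0F1F2F

finally runs even when breaking out of loop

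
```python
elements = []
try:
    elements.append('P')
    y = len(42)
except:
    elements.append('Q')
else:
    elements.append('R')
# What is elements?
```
['P', 'Q']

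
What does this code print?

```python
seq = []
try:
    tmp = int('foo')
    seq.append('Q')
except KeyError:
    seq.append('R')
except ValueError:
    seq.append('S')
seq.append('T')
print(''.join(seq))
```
ST

ValueError is caught by its specific handler, not KeyError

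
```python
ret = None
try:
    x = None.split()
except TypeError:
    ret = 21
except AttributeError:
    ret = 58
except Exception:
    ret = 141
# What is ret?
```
58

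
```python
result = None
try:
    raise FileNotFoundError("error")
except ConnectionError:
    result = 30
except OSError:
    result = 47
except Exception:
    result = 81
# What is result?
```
47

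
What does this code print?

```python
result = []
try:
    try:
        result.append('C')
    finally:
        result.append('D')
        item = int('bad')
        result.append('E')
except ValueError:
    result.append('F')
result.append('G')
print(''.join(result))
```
CDFG

Exception in inner finally caught by outer except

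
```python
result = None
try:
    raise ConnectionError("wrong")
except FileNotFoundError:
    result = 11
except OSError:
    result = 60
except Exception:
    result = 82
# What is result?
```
60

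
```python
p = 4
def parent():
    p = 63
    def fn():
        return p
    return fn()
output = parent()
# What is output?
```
63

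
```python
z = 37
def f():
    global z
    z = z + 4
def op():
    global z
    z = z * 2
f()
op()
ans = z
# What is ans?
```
82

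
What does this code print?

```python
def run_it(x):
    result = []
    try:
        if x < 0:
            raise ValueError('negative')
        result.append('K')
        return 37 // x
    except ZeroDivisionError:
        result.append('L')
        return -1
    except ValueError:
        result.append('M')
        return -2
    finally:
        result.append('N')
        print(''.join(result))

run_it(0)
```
KLN

x=0 causes ZeroDivisionError, caught, finally prints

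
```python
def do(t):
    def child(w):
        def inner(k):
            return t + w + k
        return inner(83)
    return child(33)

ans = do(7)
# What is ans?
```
123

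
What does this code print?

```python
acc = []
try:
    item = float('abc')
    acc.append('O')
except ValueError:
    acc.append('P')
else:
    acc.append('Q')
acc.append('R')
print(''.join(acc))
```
PR

else block skipped when exception is caught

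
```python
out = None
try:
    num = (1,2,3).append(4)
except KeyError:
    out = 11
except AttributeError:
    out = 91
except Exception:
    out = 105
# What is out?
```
91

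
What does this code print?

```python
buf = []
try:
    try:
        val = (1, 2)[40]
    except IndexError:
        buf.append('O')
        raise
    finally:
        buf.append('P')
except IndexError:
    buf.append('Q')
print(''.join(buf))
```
OPQ

finally runs before re-raised exception propagates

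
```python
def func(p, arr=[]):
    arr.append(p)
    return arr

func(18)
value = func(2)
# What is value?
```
[18, 2]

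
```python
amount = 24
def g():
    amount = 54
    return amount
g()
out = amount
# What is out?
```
24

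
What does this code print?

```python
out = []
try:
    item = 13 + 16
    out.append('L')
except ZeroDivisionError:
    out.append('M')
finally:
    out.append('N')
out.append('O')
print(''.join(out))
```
LNO

finally runs after normal execution too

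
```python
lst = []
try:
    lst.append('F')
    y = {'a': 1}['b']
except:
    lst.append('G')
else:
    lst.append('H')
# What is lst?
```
['F', 'G']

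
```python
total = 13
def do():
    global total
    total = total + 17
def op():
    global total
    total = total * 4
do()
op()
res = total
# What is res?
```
120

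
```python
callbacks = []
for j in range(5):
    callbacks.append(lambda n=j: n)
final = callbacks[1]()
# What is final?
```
1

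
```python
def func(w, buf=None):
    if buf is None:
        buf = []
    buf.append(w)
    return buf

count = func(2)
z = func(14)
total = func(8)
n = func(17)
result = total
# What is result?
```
[8]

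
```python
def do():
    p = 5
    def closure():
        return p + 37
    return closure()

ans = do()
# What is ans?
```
42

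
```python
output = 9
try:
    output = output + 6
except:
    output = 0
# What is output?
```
15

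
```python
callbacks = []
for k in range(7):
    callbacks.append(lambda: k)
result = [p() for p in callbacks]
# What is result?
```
[6, 6, 6, 6, 6, 6, 6]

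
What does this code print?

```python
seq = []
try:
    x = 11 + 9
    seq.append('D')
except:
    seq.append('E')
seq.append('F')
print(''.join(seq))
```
DF

No exception, try block completes normally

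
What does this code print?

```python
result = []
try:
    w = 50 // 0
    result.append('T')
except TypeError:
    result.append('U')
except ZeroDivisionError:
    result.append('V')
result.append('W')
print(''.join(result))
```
VW

ZeroDivisionError is caught by its specific handler, not TypeError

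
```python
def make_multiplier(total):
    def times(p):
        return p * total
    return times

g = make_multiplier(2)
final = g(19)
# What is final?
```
38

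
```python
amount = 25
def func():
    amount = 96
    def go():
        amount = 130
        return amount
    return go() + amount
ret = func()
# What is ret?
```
226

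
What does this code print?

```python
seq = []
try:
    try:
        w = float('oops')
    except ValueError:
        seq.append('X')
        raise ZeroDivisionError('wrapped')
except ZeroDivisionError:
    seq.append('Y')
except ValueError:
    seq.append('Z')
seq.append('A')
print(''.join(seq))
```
XYA

ZeroDivisionError raised and caught, original ValueError not re-raised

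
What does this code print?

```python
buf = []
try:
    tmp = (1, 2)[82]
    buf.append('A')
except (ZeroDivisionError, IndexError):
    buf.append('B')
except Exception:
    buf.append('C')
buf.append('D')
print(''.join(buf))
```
BD

IndexError matches tuple containing it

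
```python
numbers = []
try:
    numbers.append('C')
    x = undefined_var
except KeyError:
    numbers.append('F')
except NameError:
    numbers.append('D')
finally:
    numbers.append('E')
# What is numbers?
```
['C', 'D', 'E']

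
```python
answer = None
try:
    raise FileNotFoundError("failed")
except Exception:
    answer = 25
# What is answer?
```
25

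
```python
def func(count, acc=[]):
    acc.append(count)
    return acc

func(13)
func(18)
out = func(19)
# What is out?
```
[13, 18, 19]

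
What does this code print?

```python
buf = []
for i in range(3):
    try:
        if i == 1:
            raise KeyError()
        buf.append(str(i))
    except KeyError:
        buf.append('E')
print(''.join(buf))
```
0E2

Exception on i=1 caught, loop continues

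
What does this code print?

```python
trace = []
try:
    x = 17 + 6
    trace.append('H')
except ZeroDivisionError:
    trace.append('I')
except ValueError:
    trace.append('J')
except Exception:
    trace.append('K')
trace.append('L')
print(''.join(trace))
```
HL

No exception, try block completes normally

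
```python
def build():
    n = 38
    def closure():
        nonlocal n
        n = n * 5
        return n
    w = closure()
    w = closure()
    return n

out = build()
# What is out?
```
950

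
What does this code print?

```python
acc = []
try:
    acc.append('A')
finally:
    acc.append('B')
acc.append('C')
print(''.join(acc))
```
ABC

try/finally without except, no exception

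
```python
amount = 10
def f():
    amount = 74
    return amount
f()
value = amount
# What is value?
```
10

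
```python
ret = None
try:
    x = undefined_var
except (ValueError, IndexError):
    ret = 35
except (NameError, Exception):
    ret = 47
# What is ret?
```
47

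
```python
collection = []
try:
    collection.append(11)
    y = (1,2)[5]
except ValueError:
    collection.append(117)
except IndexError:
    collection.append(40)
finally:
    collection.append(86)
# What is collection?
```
[11, 40, 86]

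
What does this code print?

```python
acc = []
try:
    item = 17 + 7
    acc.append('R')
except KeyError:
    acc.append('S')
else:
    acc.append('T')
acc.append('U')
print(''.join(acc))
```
RTU

else block runs when no exception occurs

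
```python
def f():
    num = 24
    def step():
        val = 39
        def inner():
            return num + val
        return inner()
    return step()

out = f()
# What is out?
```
63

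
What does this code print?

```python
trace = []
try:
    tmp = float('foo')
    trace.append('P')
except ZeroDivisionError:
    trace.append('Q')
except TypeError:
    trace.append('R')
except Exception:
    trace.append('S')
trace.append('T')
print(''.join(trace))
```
ST

ValueError not specifically caught, falls to Exception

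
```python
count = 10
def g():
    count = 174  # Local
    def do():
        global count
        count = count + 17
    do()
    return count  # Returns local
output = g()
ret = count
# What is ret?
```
27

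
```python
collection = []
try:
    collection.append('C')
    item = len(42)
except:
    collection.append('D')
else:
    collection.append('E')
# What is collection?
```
['C', 'D']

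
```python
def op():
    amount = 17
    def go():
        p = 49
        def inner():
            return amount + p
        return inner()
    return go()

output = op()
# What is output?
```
66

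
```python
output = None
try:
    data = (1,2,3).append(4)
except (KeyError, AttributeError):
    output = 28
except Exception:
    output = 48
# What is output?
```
28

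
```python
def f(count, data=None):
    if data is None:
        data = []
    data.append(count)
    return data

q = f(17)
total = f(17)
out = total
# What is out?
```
[17]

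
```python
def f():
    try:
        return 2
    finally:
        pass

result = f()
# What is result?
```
2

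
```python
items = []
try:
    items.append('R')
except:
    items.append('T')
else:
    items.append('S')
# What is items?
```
['R', 'S']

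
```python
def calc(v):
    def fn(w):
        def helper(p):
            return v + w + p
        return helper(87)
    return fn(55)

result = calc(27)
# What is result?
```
169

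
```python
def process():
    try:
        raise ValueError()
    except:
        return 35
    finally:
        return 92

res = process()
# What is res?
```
92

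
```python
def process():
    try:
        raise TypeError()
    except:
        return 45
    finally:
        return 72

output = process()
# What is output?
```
72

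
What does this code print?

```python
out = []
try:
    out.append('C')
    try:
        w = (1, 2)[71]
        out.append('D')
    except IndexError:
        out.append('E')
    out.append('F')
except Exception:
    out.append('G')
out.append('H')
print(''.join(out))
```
CEFH

Inner exception caught by inner handler, outer continues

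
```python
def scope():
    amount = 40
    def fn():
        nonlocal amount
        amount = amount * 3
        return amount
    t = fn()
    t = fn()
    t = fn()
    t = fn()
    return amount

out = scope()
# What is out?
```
3240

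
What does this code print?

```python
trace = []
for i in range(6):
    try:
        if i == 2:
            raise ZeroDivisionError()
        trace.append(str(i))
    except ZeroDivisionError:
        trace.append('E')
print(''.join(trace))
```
01E345

Exception on i=2 caught, loop continues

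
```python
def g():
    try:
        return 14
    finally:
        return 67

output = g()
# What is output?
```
67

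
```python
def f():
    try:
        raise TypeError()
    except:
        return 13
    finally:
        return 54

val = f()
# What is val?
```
54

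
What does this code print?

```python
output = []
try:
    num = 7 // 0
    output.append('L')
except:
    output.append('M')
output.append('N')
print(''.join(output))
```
MN

Exception raised in try, caught by bare except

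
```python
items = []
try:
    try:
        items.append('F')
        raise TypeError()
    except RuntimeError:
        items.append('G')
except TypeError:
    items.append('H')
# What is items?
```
['F', 'H']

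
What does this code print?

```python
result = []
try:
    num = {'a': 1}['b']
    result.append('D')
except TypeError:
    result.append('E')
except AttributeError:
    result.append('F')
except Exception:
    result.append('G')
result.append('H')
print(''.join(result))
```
GH

KeyError not specifically caught, falls to Exception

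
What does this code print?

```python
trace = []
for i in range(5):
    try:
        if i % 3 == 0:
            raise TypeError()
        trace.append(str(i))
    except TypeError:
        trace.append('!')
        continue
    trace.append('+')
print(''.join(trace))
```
!1+2+!4+

continue in except skips rest of loop body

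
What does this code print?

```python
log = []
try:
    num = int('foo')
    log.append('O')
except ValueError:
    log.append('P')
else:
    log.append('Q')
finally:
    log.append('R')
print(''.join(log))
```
PR

Exception: except runs, else skipped, finally runs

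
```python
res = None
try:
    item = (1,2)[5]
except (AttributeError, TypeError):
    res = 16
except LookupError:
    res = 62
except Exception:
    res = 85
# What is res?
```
62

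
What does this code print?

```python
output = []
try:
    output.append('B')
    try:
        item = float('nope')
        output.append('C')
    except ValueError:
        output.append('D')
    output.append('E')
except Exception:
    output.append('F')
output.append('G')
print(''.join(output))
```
BDEG

Inner exception caught by inner handler, outer continues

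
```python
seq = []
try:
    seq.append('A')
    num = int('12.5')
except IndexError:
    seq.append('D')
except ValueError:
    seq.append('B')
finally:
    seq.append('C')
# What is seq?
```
['A', 'B', 'C']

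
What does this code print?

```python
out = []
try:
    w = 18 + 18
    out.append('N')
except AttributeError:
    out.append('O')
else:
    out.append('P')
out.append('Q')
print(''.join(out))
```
NPQ

else block runs when no exception occurs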